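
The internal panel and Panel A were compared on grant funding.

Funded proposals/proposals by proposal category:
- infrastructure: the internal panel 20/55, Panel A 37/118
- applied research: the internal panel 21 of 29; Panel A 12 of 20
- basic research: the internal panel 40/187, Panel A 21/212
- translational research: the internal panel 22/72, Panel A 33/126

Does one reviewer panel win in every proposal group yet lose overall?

No

Infrastructure: the internal panel 20/55 = 36.4%, Panel A 37/118 = 31.4% → the internal panel
Applied research: the internal panel 21/29 = 72.4%, Panel A 12/20 = 60.0% → the internal panel
Basic research: the internal panel 40/187 = 21.4%, Panel A 21/212 = 9.9% → the internal panel
Translational research: the internal panel 22/72 = 30.6%, Panel A 33/126 = 26.2% → the internal panel
Overall: the internal panel 103/343 = 30.0%, Panel A 103/476 = 21.6% → the internal panel
The internal panel wins overall and in every proposal group — no reversal.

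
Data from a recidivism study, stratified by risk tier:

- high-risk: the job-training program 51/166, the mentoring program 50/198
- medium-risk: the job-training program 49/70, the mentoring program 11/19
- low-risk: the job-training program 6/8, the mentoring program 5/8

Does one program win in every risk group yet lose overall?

No

High-risk: the job-training program 51/166 = 30.7%, the mentoring program 50/198 = 25.3% → the job-training program
Medium-risk: the job-training program 49/70 = 70.0%, the mentoring program 11/19 = 57.9% → the job-training program
Low-risk: the job-training program 6/8 = 75.0%, the mentoring program 5/8 = 62.5% → the job-training program
Overall: the job-training program 106/244 = 43.4%, the mentoring program 66/225 = 29.3% → the job-training program
The job-training program wins overall and in every risk group — no reversal.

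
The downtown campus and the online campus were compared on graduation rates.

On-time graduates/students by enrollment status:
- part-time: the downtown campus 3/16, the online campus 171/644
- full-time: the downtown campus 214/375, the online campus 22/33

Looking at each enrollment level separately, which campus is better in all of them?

Part-time: the downtown campus 3/16 = 18.8%, the online campus 171/644 = 26.6% → the online campus
Full-time: the downtown campus 214/375 = 57.1%, the online campus 22/33 = 66.7% → the online campus
The online campus has the higher rate in both groups.

the online campus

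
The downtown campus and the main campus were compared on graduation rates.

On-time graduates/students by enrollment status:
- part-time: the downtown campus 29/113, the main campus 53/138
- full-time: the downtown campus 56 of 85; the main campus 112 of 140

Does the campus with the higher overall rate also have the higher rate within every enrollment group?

Part-time: the downtown campus 29/113 = 25.7%, the main campus 53/138 = 38.4% → the main campus
Full-time: the downtown campus 56/85 = 65.9%, the main campus 112/140 = 80.0% → the main campus
Overall: the downtown campus 85/198 = 42.9%, the main campus 165/278 = 59.4% → the main campus
The main campus wins overall and in every enrollment group — no reversal.

Yes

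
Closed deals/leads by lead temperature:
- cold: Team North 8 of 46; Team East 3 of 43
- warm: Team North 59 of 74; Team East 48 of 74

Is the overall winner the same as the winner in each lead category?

Yes

Cold: Team North 8/46 = 17.4%, Team East 3/43 = 7.0% → Team North
Warm: Team North 59/74 = 79.7%, Team East 48/74 = 64.9% → Team North
Overall: Team North 67/120 = 55.8%, Team East 51/117 = 43.6% → Team North
Team North wins overall and in every lead group — no reversal.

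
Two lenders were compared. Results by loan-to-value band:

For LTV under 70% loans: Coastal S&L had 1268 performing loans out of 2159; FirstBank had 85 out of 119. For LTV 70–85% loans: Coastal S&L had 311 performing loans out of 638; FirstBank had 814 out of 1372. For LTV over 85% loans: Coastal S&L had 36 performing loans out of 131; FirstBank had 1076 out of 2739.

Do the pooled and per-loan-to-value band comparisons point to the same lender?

LTV under 70%: Coastal S&L 1268/2159 = 58.7%, FirstBank 85/119 = 71.4% → FirstBank
LTV 70–85%: Coastal S&L 311/638 = 48.7%, FirstBank 814/1372 = 59.3% → FirstBank
LTV over 85%: Coastal S&L 36/131 = 27.5%, FirstBank 1076/2739 = 39.3% → FirstBank
Overall: Coastal S&L 1615/2928 = 55.2%, FirstBank 1975/4230 = 46.7% → Coastal S&L
FirstBank wins each loan-to-value group but Coastal S&L wins overall — the comparison reverses. FirstBank's loans skew toward LTV over 85%, which has a lower base rate.

No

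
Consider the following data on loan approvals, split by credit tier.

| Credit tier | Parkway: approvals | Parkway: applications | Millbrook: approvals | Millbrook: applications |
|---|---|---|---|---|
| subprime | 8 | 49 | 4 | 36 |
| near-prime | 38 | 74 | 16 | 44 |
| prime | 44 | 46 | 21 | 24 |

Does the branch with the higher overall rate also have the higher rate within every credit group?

Yes

Subprime: Parkway 8/49 = 16.3%, Millbrook 4/36 = 11.1% → Parkway
Near-prime: Parkway 38/74 = 51.4%, Millbrook 16/44 = 36.4% → Parkway
Prime: Parkway 44/46 = 95.7%, Millbrook 21/24 = 87.5% → Parkway
Overall: Parkway 90/169 = 53.3%, Millbrook 41/104 = 39.4% → Parkway
Parkway wins overall and in every credit group — no reversal.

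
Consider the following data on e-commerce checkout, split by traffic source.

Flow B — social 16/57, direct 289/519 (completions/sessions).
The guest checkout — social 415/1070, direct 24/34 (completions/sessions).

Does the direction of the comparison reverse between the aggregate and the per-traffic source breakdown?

Social: Flow B 16/57 = 28.1%, the guest checkout 415/1070 = 38.8% → the guest checkout
Direct: Flow B 289/519 = 55.7%, the guest checkout 24/34 = 70.6% → the guest checkout
Overall: Flow B 305/576 = 53.0%, the guest checkout 439/1104 = 39.8% → Flow B
The guest checkout wins each traffic group but Flow B wins overall — the comparison reverses. The guest checkout's sessions skew toward social, which has a lower base rate.

Yes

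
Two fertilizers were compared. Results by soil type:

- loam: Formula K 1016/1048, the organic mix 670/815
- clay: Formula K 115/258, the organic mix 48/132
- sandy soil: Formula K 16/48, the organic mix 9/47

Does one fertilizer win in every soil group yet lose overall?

Loam: Formula K 1016/1048 = 96.9%, the organic mix 670/815 = 82.2% → Formula K
Clay: Formula K 115/258 = 44.6%, the organic mix 48/132 = 36.4% → Formula K
Sandy soil: Formula K 16/48 = 33.3%, the organic mix 9/47 = 19.1% → Formula K
Overall: Formula K 1147/1354 = 84.7%, the organic mix 727/994 = 73.1% → Formula K
Formula K wins overall and in every soil group — no reversal.

No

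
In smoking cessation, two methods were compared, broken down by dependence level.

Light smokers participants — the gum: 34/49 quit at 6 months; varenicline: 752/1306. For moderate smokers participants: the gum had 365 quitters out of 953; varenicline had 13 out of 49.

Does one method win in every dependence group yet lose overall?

Yes

Light smokers: the gum 34/49 = 69.4%, varenicline 752/1306 = 57.6% → the gum
Moderate smokers: the gum 365/953 = 38.3%, varenicline 13/49 = 26.5% → the gum
Overall: the gum 399/1002 = 39.8%, varenicline 765/1355 = 56.5% → varenicline
The gum wins each dependence group but varenicline wins overall — the comparison reverses. The gum's participants skew toward moderate smokers, which has a lower base rate.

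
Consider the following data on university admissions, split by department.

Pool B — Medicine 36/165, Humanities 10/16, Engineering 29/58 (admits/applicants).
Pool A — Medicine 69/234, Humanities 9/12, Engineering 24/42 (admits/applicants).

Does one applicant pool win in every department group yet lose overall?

Medicine: Pool B 36/165 = 21.8%, Pool A 69/234 = 29.5% → Pool A
Humanities: Pool B 10/16 = 62.5%, Pool A 9/12 = 75.0% → Pool A
Engineering: Pool B 29/58 = 50.0%, Pool A 24/42 = 57.1% → Pool A
Overall: Pool B 75/239 = 31.4%, Pool A 102/288 = 35.4% → Pool A
Pool A wins overall and in every department group — no reversal.

No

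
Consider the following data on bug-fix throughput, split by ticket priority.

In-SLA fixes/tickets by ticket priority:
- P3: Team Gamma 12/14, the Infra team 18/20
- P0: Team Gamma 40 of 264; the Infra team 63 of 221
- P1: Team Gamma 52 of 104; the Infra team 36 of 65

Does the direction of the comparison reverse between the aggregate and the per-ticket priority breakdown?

P3: Team Gamma 12/14 = 85.7%, the Infra team 18/20 = 90.0% → the Infra team
P0: Team Gamma 40/264 = 15.2%, the Infra team 63/221 = 28.5% → the Infra team
P1: Team Gamma 52/104 = 50.0%, the Infra team 36/65 = 55.4% → the Infra team
Overall: Team Gamma 104/382 = 27.2%, the Infra team 117/306 = 38.2% → the Infra team
The Infra team wins overall and in every ticket group — no reversal.

No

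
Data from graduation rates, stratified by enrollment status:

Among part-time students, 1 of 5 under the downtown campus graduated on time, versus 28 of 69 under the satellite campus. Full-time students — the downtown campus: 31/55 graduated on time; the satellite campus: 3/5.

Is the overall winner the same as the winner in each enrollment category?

No

Part-time: the downtown campus 1/5 = 20.0%, the satellite campus 28/69 = 40.6% → the satellite campus
Full-time: the downtown campus 31/55 = 56.4%, the satellite campus 3/5 = 60.0% → the satellite campus
Overall: the downtown campus 32/60 = 53.3%, the satellite campus 31/74 = 41.9% → the downtown campus
The satellite campus wins each enrollment group but the downtown campus wins overall — the comparison reverses. The satellite campus's students skew toward part-time, which has a lower base rate.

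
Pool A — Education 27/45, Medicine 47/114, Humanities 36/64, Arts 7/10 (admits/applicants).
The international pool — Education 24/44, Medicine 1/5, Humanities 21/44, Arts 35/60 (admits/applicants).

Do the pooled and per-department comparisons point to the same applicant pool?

No

Education: Pool A 27/45 = 60.0%, the international pool 24/44 = 54.5% → Pool A
Medicine: Pool A 47/114 = 41.2%, the international pool 1/5 = 20.0% → Pool A
Humanities: Pool A 36/64 = 56.2%, the international pool 21/44 = 47.7% → Pool A
Arts: Pool A 7/10 = 70.0%, the international pool 35/60 = 58.3% → Pool A
Overall: Pool A 117/233 = 50.2%, the international pool 81/153 = 52.9% → the international pool
Pool A wins each department group but the international pool wins overall — the comparison reverses. Pool A's applicants skew toward Medicine, which has a lower base rate.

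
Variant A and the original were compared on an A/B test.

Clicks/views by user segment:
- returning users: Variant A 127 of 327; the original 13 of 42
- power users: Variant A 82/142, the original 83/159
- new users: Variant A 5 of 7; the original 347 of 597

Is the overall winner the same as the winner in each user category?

No

Returning users: Variant A 127/327 = 38.8%, the original 13/42 = 31.0% → Variant A
Power users: Variant A 82/142 = 57.7%, the original 83/159 = 52.2% → Variant A
New users: Variant A 5/7 = 71.4%, the original 347/597 = 58.1% → Variant A
Overall: Variant A 214/476 = 45.0%, the original 443/798 = 55.5% → the original
Variant A wins each user group but the original wins overall — the comparison reverses. Variant A's views skew toward returning users, which has a lower base rate.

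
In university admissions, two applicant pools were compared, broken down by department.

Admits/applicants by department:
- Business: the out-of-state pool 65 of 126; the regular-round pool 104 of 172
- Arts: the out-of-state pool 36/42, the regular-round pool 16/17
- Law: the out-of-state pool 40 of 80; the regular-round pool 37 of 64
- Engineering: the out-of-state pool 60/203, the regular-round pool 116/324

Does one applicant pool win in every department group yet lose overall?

No

Business: the out-of-state pool 65/126 = 51.6%, the regular-round pool 104/172 = 60.5% → the regular-round pool
Arts: the out-of-state pool 36/42 = 85.7%, the regular-round pool 16/17 = 94.1% → the regular-round pool
Law: the out-of-state pool 40/80 = 50.0%, the regular-round pool 37/64 = 57.8% → the regular-round pool
Engineering: the out-of-state pool 60/203 = 29.6%, the regular-round pool 116/324 = 35.8% → the regular-round pool
Overall: the out-of-state pool 201/451 = 44.6%, the regular-round pool 273/577 = 47.3% → the regular-round pool
The regular-round pool wins overall and in every department group — no reversal.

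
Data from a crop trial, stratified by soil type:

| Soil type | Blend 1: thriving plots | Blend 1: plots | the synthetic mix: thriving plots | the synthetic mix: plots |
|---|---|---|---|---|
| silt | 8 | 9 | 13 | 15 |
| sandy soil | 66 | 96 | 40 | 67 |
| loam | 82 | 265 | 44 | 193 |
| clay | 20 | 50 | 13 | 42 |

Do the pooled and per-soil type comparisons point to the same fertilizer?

Silt: Blend 1 8/9 = 88.9%, the synthetic mix 13/15 = 86.7% → Blend 1
Sandy soil: Blend 1 66/96 = 68.8%, the synthetic mix 40/67 = 59.7% → Blend 1
Loam: Blend 1 82/265 = 30.9%, the synthetic mix 44/193 = 22.8% → Blend 1
Clay: Blend 1 20/50 = 40.0%, the synthetic mix 13/42 = 31.0% → Blend 1
Overall: Blend 1 176/420 = 41.9%, the synthetic mix 110/317 = 34.7% → Blend 1
Blend 1 wins overall and in every soil group — no reversal.

Yes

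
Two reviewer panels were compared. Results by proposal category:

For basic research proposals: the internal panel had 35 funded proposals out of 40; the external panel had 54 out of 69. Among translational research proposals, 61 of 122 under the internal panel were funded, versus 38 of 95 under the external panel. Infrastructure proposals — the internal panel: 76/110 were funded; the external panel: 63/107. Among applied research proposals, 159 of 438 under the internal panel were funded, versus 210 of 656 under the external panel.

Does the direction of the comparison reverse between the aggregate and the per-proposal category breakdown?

No

Basic research: the internal panel 35/40 = 87.5%, the external panel 54/69 = 78.3% → the internal panel
Translational research: the internal panel 61/122 = 50.0%, the external panel 38/95 = 40.0% → the internal panel
Infrastructure: the internal panel 76/110 = 69.1%, the external panel 63/107 = 58.9% → the internal panel
Applied research: the internal panel 159/438 = 36.3%, the external panel 210/656 = 32.0% → the internal panel
Overall: the internal panel 331/710 = 46.6%, the external panel 365/927 = 39.4% → the internal panel
The internal panel wins overall and in every proposal group — no reversal.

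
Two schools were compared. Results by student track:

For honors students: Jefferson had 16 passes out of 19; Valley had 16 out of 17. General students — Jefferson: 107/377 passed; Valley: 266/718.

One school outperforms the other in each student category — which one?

Honors: Jefferson 16/19 = 84.2%, Valley 16/17 = 94.1% → Valley
General: Jefferson 107/377 = 28.4%, Valley 266/718 = 37.0% → Valley
Valley has the higher rate in both groups.

Valley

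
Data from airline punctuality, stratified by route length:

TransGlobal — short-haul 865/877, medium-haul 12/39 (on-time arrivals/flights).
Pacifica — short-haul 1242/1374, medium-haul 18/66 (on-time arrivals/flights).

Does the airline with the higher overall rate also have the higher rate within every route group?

Short-haul: TransGlobal 865/877 = 98.6%, Pacifica 1242/1374 = 90.4% → TransGlobal
Medium-haul: TransGlobal 12/39 = 30.8%, Pacifica 18/66 = 27.3% → TransGlobal
Overall: TransGlobal 877/916 = 95.7%, Pacifica 1260/1440 = 87.5% → TransGlobal
TransGlobal wins overall and in every route group — no reversal.

Yes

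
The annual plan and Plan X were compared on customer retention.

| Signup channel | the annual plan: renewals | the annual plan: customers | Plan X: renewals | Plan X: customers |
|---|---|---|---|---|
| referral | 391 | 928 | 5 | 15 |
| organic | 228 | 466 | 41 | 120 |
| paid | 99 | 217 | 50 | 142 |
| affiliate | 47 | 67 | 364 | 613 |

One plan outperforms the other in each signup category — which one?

the annual plan

Referral: the annual plan 391/928 = 42.1%, Plan X 5/15 = 33.3% → the annual plan
Organic: the annual plan 228/466 = 48.9%, Plan X 41/120 = 34.2% → the annual plan
Paid: the annual plan 99/217 = 45.6%, Plan X 50/142 = 35.2% → the annual plan
Affiliate: the annual plan 47/67 = 70.1%, Plan X 364/613 = 59.4% → the annual plan
The annual plan has the higher rate in all 4 groups.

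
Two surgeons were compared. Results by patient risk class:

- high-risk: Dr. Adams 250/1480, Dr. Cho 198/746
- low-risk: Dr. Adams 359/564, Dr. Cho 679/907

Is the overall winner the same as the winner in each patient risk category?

High-risk: Dr. Adams 250/1480 = 16.9%, Dr. Cho 198/746 = 26.5% → Dr. Cho
Low-risk: Dr. Adams 359/564 = 63.7%, Dr. Cho 679/907 = 74.9% → Dr. Cho
Overall: Dr. Adams 609/2044 = 29.8%, Dr. Cho 877/1653 = 53.1% → Dr. Cho
Dr. Cho wins overall and in every patient risk group — no reversal.

Yes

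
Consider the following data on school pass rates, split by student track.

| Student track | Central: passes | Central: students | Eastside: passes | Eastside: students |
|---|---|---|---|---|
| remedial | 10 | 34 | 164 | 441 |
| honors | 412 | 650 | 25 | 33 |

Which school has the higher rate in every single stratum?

Eastside

Remedial: Central 10/34 = 29.4%, Eastside 164/441 = 37.2% → Eastside
Honors: Central 412/650 = 63.4%, Eastside 25/33 = 75.8% → Eastside
Eastside has the higher rate in both groups.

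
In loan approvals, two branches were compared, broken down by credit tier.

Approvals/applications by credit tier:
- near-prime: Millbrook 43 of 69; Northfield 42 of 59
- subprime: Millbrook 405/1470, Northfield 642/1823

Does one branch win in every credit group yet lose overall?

Near-prime: Millbrook 43/69 = 62.3%, Northfield 42/59 = 71.2% → Northfield
Subprime: Millbrook 405/1470 = 27.6%, Northfield 642/1823 = 35.2% → Northfield
Overall: Millbrook 448/1539 = 29.1%, Northfield 684/1882 = 36.3% → Northfield
Northfield wins overall and in every credit group — no reversal.

No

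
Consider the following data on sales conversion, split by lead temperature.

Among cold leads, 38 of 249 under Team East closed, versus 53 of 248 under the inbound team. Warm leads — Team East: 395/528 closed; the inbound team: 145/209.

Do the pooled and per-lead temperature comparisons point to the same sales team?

Cold: Team East 38/249 = 15.3%, the inbound team 53/248 = 21.4% → the inbound team
Warm: Team East 395/528 = 74.8%, the inbound team 145/209 = 69.4% → Team East
Overall: Team East 433/777 = 55.7%, the inbound team 198/457 = 43.3% → Team East
Neither sweeps: Team East wins 1 of 2 groups, the inbound team wins 1. Team East wins overall but not every group — no Simpson reversal.

No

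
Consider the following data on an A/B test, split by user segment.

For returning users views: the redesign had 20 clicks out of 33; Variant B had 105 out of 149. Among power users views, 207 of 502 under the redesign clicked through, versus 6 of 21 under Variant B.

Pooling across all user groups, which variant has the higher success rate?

Returning users: the redesign 20/33 = 60.6%, Variant B 105/149 = 70.5% → Variant B
Power users: the redesign 207/502 = 41.2%, Variant B 6/21 = 28.6% → the redesign
Overall: the redesign 227/535 = 42.4%, Variant B 111/170 = 65.3% → Variant B
(Neither sweeps every user group, but Variant B has the higher pooled rate.)

Variant B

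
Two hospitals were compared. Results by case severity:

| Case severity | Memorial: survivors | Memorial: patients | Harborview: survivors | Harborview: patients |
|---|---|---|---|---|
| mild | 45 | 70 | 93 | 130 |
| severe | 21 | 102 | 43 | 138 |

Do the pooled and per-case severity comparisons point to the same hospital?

Yes

Mild: Memorial 45/70 = 64.3%, Harborview 93/130 = 71.5% → Harborview
Severe: Memorial 21/102 = 20.6%, Harborview 43/138 = 31.2% → Harborview
Overall: Memorial 66/172 = 38.4%, Harborview 136/268 = 50.7% → Harborview
Harborview wins overall and in every case group — no reversal.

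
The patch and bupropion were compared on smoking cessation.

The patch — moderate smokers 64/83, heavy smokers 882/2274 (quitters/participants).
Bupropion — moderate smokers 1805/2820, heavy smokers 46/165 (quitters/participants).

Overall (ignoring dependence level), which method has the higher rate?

bupropion

Moderate smokers: the patch 64/83 = 77.1%, bupropion 1805/2820 = 64.0% → the patch
Heavy smokers: the patch 882/2274 = 38.8%, bupropion 46/165 = 27.9% → the patch
Overall: the patch 946/2357 = 40.1%, bupropion 1851/2985 = 62.0% → bupropion
(The patch wins every dependence group but bupropion wins overall — the patch's participants skew toward the low-rate heavy smokers group.)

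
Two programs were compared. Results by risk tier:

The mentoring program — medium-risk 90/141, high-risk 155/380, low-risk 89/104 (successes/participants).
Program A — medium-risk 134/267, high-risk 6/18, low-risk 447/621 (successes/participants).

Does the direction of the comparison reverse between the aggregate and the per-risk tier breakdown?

Yes

Medium-risk: the mentoring program 90/141 = 63.8%, Program A 134/267 = 50.2% → the mentoring program
High-risk: the mentoring program 155/380 = 40.8%, Program A 6/18 = 33.3% → the mentoring program
Low-risk: the mentoring program 89/104 = 85.6%, Program A 447/621 = 72.0% → the mentoring program
Overall: the mentoring program 334/625 = 53.4%, Program A 587/906 = 64.8% → Program A
The mentoring program wins each risk group but Program A wins overall — the comparison reverses. The mentoring program's participants skew toward high-risk, which has a lower base rate.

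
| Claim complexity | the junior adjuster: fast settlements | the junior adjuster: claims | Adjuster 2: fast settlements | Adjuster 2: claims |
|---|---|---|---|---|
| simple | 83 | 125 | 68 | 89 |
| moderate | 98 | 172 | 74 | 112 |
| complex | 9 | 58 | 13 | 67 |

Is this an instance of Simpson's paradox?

No

Simple: the junior adjuster 83/125 = 66.4%, Adjuster 2 68/89 = 76.4% → Adjuster 2
Moderate: the junior adjuster 98/172 = 57.0%, Adjuster 2 74/112 = 66.1% → Adjuster 2
Complex: the junior adjuster 9/58 = 15.5%, Adjuster 2 13/67 = 19.4% → Adjuster 2
Overall: the junior adjuster 190/355 = 53.5%, Adjuster 2 155/268 = 57.8% → Adjuster 2
Adjuster 2 wins overall and in every claim group — no reversal.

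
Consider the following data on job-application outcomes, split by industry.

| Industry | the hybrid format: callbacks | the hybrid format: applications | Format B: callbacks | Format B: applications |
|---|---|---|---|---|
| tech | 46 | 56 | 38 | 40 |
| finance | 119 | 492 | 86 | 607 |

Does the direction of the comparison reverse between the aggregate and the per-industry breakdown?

Tech: the hybrid format 46/56 = 82.1%, Format B 38/40 = 95.0% → Format B
Finance: the hybrid format 119/492 = 24.2%, Format B 86/607 = 14.2% → the hybrid format
Overall: the hybrid format 165/548 = 30.1%, Format B 124/647 = 19.2% → the hybrid format
Neither sweeps: the hybrid format wins 1 of 2 groups, Format B wins 1. The hybrid format wins overall but not every group — no Simpson reversal.

No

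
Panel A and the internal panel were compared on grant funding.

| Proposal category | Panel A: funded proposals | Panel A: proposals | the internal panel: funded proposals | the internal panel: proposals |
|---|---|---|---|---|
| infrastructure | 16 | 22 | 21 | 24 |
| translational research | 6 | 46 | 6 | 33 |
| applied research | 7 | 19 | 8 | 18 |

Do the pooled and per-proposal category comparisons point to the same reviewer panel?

Yes

Infrastructure: Panel A 16/22 = 72.7%, the internal panel 21/24 = 87.5% → the internal panel
Translational research: Panel A 6/46 = 13.0%, the internal panel 6/33 = 18.2% → the internal panel
Applied research: Panel A 7/19 = 36.8%, the internal panel 8/18 = 44.4% → the internal panel
Overall: Panel A 29/87 = 33.3%, the internal panel 35/75 = 46.7% → the internal panel
The internal panel wins overall and in every proposal group — no reversal.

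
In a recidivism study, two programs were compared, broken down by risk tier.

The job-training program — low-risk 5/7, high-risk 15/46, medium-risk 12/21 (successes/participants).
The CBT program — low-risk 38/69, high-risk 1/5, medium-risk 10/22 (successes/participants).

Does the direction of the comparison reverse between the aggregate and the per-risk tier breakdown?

Low-risk: the job-training program 5/7 = 71.4%, the CBT program 38/69 = 55.1% → the job-training program
High-risk: the job-training program 15/46 = 32.6%, the CBT program 1/5 = 20.0% → the job-training program
Medium-risk: the job-training program 12/21 = 57.1%, the CBT program 10/22 = 45.5% → the job-training program
Overall: the job-training program 32/74 = 43.2%, the CBT program 49/96 = 51.0% → the CBT program
The job-training program wins each risk group but the CBT program wins overall — the comparison reverses. The job-training program's participants skew toward high-risk, which has a lower base rate.

Yes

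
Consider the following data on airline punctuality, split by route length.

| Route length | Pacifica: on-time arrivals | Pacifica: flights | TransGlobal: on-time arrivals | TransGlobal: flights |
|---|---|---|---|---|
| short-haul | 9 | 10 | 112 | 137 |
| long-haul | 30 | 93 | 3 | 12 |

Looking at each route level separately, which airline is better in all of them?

Short-haul: Pacifica 9/10 = 90.0%, TransGlobal 112/137 = 81.8% → Pacifica
Long-haul: Pacifica 30/93 = 32.3%, TransGlobal 3/12 = 25.0% → Pacifica
Pacifica has the higher rate in both groups.

Pacifica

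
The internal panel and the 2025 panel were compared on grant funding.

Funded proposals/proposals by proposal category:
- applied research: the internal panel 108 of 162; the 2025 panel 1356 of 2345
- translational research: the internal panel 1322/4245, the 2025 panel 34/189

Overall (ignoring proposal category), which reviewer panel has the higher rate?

the 2025 panel

Applied research: the internal panel 108/162 = 66.7%, the 2025 panel 1356/2345 = 57.8% → the internal panel
Translational research: the internal panel 1322/4245 = 31.1%, the 2025 panel 34/189 = 18.0% → the internal panel
Overall: the internal panel 1430/4407 = 32.4%, the 2025 panel 1390/2534 = 54.9% → the 2025 panel
(The internal panel wins every proposal group but the 2025 panel wins overall — the internal panel's proposals skew toward the low-rate translational research group.)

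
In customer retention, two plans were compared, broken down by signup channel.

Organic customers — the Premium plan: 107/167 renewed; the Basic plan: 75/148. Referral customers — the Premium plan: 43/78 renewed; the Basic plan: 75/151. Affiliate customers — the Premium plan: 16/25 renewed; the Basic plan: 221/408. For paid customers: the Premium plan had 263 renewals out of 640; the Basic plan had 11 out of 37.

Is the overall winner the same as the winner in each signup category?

Organic: the Premium plan 107/167 = 64.1%, the Basic plan 75/148 = 50.7% → the Premium plan
Referral: the Premium plan 43/78 = 55.1%, the Basic plan 75/151 = 49.7% → the Premium plan
Affiliate: the Premium plan 16/25 = 64.0%, the Basic plan 221/408 = 54.2% → the Premium plan
Paid: the Premium plan 263/640 = 41.1%, the Basic plan 11/37 = 29.7% → the Premium plan
Overall: the Premium plan 429/910 = 47.1%, the Basic plan 382/744 = 51.3% → the Basic plan
The Premium plan wins each signup group but the Basic plan wins overall — the comparison reverses. The Premium plan's customers skew toward paid, which has a lower base rate.

No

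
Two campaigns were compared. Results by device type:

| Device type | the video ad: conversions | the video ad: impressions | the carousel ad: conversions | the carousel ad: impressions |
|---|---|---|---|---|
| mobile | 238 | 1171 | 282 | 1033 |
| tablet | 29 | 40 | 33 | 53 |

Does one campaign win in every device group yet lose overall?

Mobile: the video ad 238/1171 = 20.3%, the carousel ad 282/1033 = 27.3% → the carousel ad
Tablet: the video ad 29/40 = 72.5%, the carousel ad 33/53 = 62.3% → the video ad
Overall: the video ad 267/1211 = 22.0%, the carousel ad 315/1086 = 29.0% → the carousel ad
Neither sweeps: the video ad wins 1 of 2 groups, the carousel ad wins 1. The carousel ad wins overall but not every group — no Simpson reversal.

No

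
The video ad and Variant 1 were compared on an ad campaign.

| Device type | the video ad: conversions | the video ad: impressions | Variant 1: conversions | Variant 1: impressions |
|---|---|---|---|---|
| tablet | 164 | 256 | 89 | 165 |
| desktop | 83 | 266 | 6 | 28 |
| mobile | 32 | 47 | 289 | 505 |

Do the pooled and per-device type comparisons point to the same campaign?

Tablet: the video ad 164/256 = 64.1%, Variant 1 89/165 = 53.9% → the video ad
Desktop: the video ad 83/266 = 31.2%, Variant 1 6/28 = 21.4% → the video ad
Mobile: the video ad 32/47 = 68.1%, Variant 1 289/505 = 57.2% → the video ad
Overall: the video ad 279/569 = 49.0%, Variant 1 384/698 = 55.0% → Variant 1
The video ad wins each device group but Variant 1 wins overall — the comparison reverses. The video ad's impressions skew toward desktop, which has a lower base rate.

No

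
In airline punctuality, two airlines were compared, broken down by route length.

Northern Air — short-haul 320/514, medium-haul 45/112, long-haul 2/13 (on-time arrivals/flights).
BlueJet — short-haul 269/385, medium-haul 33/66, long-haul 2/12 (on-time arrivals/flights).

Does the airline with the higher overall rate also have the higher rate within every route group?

Short-haul: Northern Air 320/514 = 62.3%, BlueJet 269/385 = 69.9% → BlueJet
Medium-haul: Northern Air 45/112 = 40.2%, BlueJet 33/66 = 50.0% → BlueJet
Long-haul: Northern Air 2/13 = 15.4%, BlueJet 2/12 = 16.7% → BlueJet
Overall: Northern Air 367/639 = 57.4%, BlueJet 304/463 = 65.7% → BlueJet
BlueJet wins overall and in every route group — no reversal.

Yes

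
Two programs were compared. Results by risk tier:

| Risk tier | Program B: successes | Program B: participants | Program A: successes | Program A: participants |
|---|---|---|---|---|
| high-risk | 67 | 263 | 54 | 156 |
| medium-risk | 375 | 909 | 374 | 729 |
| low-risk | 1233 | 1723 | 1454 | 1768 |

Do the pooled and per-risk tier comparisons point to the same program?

High-risk: Program B 67/263 = 25.5%, Program A 54/156 = 34.6% → Program A
Medium-risk: Program B 375/909 = 41.3%, Program A 374/729 = 51.3% → Program A
Low-risk: Program B 1233/1723 = 71.6%, Program A 1454/1768 = 82.2% → Program A
Overall: Program B 1675/2895 = 57.9%, Program A 1882/2653 = 70.9% → Program A
Program A wins overall and in every risk group — no reversal.

Yes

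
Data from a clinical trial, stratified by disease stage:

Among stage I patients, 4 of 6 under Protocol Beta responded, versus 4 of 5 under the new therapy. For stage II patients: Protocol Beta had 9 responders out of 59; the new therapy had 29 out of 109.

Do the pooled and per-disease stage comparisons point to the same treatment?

Stage I: Protocol Beta 4/6 = 66.7%, the new therapy 4/5 = 80.0% → the new therapy
Stage II: Protocol Beta 9/59 = 15.3%, the new therapy 29/109 = 26.6% → the new therapy
Overall: Protocol Beta 13/65 = 20.0%, the new therapy 33/114 = 28.9% → the new therapy
The new therapy wins overall and in every disease group — no reversal.

Yes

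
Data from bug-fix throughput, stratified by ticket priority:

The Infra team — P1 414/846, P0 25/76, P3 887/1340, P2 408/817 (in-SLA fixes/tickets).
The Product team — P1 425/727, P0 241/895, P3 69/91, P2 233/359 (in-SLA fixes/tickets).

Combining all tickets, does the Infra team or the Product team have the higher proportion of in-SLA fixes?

P1: the Infra team 414/846 = 48.9%, the Product team 425/727 = 58.5% → the Product team
P0: the Infra team 25/76 = 32.9%, the Product team 241/895 = 26.9% → the Infra team
P3: the Infra team 887/1340 = 66.2%, the Product team 69/91 = 75.8% → the Product team
P2: the Infra team 408/817 = 49.9%, the Product team 233/359 = 64.9% → the Product team
Overall: the Infra team 1734/3079 = 56.3%, the Product team 968/2072 = 46.7% → the Infra team
(Neither sweeps every ticket group, but the Infra team has the higher pooled rate.)

the Infra team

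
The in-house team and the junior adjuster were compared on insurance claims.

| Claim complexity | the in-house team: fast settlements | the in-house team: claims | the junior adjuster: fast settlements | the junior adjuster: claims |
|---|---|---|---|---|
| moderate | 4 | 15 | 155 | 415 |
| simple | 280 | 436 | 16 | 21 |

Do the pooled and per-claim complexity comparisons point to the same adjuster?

No

Moderate: the in-house team 4/15 = 26.7%, the junior adjuster 155/415 = 37.3% → the junior adjuster
Simple: the in-house team 280/436 = 64.2%, the junior adjuster 16/21 = 76.2% → the junior adjuster
Overall: the in-house team 284/451 = 63.0%, the junior adjuster 171/436 = 39.2% → the in-house team
The junior adjuster wins each claim group but the in-house team wins overall — the comparison reverses. The junior adjuster's claims skew toward moderate, which has a lower base rate.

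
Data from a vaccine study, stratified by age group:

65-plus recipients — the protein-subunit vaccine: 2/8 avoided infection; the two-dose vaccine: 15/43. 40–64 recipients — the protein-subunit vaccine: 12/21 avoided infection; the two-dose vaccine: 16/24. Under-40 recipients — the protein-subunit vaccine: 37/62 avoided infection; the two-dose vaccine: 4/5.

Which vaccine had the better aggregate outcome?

the protein-subunit vaccine

65-plus: the protein-subunit vaccine 2/8 = 25.0%, the two-dose vaccine 15/43 = 34.9% → the two-dose vaccine
40–64: the protein-subunit vaccine 12/21 = 57.1%, the two-dose vaccine 16/24 = 66.7% → the two-dose vaccine
Under-40: the protein-subunit vaccine 37/62 = 59.7%, the two-dose vaccine 4/5 = 80.0% → the two-dose vaccine
Overall: the protein-subunit vaccine 51/91 = 56.0%, the two-dose vaccine 35/72 = 48.6% → the protein-subunit vaccine
(The two-dose vaccine wins every age group but the protein-subunit vaccine wins overall — the two-dose vaccine's recipients skew toward the low-rate 65-plus group.)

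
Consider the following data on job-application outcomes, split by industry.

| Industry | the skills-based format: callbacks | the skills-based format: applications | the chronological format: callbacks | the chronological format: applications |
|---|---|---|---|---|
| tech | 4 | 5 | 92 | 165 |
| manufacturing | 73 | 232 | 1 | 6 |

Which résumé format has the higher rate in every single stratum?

the skills-based format

Tech: the skills-based format 4/5 = 80.0%, the chronological format 92/165 = 55.8% → the skills-based format
Manufacturing: the skills-based format 73/232 = 31.5%, the chronological format 1/6 = 16.7% → the skills-based format
The skills-based format has the higher rate in both groups.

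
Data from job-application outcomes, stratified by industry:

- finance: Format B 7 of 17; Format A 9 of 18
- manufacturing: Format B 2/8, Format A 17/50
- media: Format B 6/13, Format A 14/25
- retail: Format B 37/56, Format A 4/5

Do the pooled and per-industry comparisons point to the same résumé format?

Finance: Format B 7/17 = 41.2%, Format A 9/18 = 50.0% → Format A
Manufacturing: Format B 2/8 = 25.0%, Format A 17/50 = 34.0% → Format A
Media: Format B 6/13 = 46.2%, Format A 14/25 = 56.0% → Format A
Retail: Format B 37/56 = 66.1%, Format A 4/5 = 80.0% → Format A
Overall: Format B 52/94 = 55.3%, Format A 44/98 = 44.9% → Format B
Format A wins each industry group but Format B wins overall — the comparison reverses. Format A's applications skew toward manufacturing, which has a lower base rate.

No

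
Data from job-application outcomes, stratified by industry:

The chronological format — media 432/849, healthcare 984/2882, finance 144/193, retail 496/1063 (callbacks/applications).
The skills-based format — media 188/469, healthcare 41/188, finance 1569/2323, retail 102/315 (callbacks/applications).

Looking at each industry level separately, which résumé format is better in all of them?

the chronological format

Media: the chronological format 432/849 = 50.9%, the skills-based format 188/469 = 40.1% → the chronological format
Healthcare: the chronological format 984/2882 = 34.1%, the skills-based format 41/188 = 21.8% → the chronological format
Finance: the chronological format 144/193 = 74.6%, the skills-based format 1569/2323 = 67.5% → the chronological format
Retail: the chronological format 496/1063 = 46.7%, the skills-based format 102/315 = 32.4% → the chronological format
The chronological format has the higher rate in all 4 groups.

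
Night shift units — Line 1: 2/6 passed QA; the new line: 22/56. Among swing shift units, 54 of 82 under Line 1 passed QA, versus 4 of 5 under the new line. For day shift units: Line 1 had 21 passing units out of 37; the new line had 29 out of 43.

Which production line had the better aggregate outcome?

Night shift: Line 1 2/6 = 33.3%, the new line 22/56 = 39.3% → the new line
Swing shift: Line 1 54/82 = 65.9%, the new line 4/5 = 80.0% → the new line
Day shift: Line 1 21/37 = 56.8%, the new line 29/43 = 67.4% → the new line
Overall: Line 1 77/125 = 61.6%, the new line 55/104 = 52.9% → Line 1
(The new line wins every shift group but Line 1 wins overall — the new line's units skew toward the low-rate night shift group.)

Line 1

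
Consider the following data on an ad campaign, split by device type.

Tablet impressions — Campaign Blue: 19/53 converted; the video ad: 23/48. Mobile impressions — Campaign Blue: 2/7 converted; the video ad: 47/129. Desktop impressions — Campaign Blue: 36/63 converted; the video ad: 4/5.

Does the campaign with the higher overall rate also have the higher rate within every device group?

Tablet: Campaign Blue 19/53 = 35.8%, the video ad 23/48 = 47.9% → the video ad
Mobile: Campaign Blue 2/7 = 28.6%, the video ad 47/129 = 36.4% → the video ad
Desktop: Campaign Blue 36/63 = 57.1%, the video ad 4/5 = 80.0% → the video ad
Overall: Campaign Blue 57/123 = 46.3%, the video ad 74/182 = 40.7% → Campaign Blue
The video ad wins each device group but Campaign Blue wins overall — the comparison reverses. The video ad's impressions skew toward mobile, which has a lower base rate.

No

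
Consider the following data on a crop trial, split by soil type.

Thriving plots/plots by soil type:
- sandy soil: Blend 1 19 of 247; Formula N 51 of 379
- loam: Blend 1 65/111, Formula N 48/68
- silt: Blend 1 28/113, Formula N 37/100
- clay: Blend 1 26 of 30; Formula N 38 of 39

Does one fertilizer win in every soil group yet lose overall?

No

Sandy soil: Blend 1 19/247 = 7.7%, Formula N 51/379 = 13.5% → Formula N
Loam: Blend 1 65/111 = 58.6%, Formula N 48/68 = 70.6% → Formula N
Silt: Blend 1 28/113 = 24.8%, Formula N 37/100 = 37.0% → Formula N
Clay: Blend 1 26/30 = 86.7%, Formula N 38/39 = 97.4% → Formula N
Overall: Blend 1 138/501 = 27.5%, Formula N 174/586 = 29.7% → Formula N
Formula N wins overall and in every soil group — no reversal.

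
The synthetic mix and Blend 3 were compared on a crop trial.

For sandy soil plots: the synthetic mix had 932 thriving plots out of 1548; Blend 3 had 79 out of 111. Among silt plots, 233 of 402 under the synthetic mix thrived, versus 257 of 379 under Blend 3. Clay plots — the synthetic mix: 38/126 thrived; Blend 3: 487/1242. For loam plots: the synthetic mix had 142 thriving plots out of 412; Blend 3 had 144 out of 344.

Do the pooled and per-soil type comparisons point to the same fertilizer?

No

Sandy soil: the synthetic mix 932/1548 = 60.2%, Blend 3 79/111 = 71.2% → Blend 3
Silt: the synthetic mix 233/402 = 58.0%, Blend 3 257/379 = 67.8% → Blend 3
Clay: the synthetic mix 38/126 = 30.2%, Blend 3 487/1242 = 39.2% → Blend 3
Loam: the synthetic mix 142/412 = 34.5%, Blend 3 144/344 = 41.9% → Blend 3
Overall: the synthetic mix 1345/2488 = 54.1%, Blend 3 967/2076 = 46.6% → the synthetic mix
Blend 3 wins each soil group but the synthetic mix wins overall — the comparison reverses. Blend 3's plots skew toward clay, which has a lower base rate.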